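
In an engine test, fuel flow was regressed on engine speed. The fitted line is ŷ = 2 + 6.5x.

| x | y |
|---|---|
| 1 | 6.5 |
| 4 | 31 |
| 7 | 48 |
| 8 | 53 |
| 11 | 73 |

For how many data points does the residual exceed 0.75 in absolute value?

x=1: ŷ = 2 + 6.5·1 = 8.5; r = 6.5 − 8.5 = -2
x=4: ŷ = 2 + 6.5·4 = 28; r = 31 − 28 = 3
x=7: ŷ = 2 + 6.5·7 = 47.5; r = 48 − 47.5 = 0.5
x=8: ŷ = 2 + 6.5·8 = 54; r = 53 − 54 = -1
x=11: ŷ = 2 + 6.5·11 = 73.5; r = 73 − 73.5 = -0.5
|r| > 0.75: x=1 (|r|=2), x=4 (|r|=3), x=8 (|r|=1) → 3

3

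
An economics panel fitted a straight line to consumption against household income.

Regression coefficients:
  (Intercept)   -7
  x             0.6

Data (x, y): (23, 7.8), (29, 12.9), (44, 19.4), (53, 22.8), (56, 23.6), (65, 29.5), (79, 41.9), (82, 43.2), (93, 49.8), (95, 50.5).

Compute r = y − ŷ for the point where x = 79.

ŷ = -7 + 0.6·79 = 40.4
r = 41.9 − 40.4 = 1.5

r = 1.5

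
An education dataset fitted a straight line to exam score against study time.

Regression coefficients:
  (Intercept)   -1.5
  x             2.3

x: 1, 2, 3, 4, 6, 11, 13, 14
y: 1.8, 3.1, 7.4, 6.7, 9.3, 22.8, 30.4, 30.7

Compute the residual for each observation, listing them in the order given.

1, 0, 2, -1, -3, -1, 2, 0

x=1: ŷ = -1.5 + 2.3·1 = 0.8; r = 1.8 − 0.8 = 1
x=2: ŷ = -1.5 + 2.3·2 = 3.1; r = 3.1 − 3.1 = 0
x=3: ŷ = -1.5 + 2.3·3 = 5.4; r = 7.4 − 5.4 = 2
x=4: ŷ = -1.5 + 2.3·4 = 7.7; r = 6.7 − 7.7 = -1
x=6: ŷ = -1.5 + 2.3·6 = 12.3; r = 9.3 − 12.3 = -3
x=11: ŷ = -1.5 + 2.3·11 = 23.8; r = 22.8 − 23.8 = -1
x=13: ŷ = -1.5 + 2.3·13 = 28.4; r = 30.4 − 28.4 = 2
x=14: ŷ = -1.5 + 2.3·14 = 30.7; r = 30.7 − 30.7 = 0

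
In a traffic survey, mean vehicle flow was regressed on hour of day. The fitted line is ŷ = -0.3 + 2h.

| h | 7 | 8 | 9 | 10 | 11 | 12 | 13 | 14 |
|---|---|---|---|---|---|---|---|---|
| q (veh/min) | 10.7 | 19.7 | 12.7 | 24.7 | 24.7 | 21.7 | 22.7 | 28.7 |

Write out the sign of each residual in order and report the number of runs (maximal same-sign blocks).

h=7: ŷ = -0.3 + 2·7 = 13.7; e = 10.7 − 13.7 = -3
h=8: ŷ = -0.3 + 2·8 = 15.7; e = 19.7 − 15.7 = 4
h=9: ŷ = -0.3 + 2·9 = 17.7; e = 12.7 − 17.7 = -5
h=10: ŷ = -0.3 + 2·10 = 19.7; e = 24.7 − 19.7 = 5
h=11: ŷ = -0.3 + 2·11 = 21.7; e = 24.7 − 21.7 = 3
h=12: ŷ = -0.3 + 2·12 = 23.7; e = 21.7 − 23.7 = -2
h=13: ŷ = -0.3 + 2·13 = 25.7; e = 22.7 − 25.7 = -3
h=14: ŷ = -0.3 + 2·14 = 27.7; e = 28.7 − 27.7 = 1
Signs: − + − + + − − +
Runs: −×1, +×1, −×1, +×2, −×2, +×1 → 6

6 runs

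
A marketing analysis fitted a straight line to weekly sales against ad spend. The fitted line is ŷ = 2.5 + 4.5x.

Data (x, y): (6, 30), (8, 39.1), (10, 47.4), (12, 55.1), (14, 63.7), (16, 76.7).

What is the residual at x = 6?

e = 0.5

ŷ = 2.5 + 4.5·6 = 29.5
e = 30 − 29.5 = 0.5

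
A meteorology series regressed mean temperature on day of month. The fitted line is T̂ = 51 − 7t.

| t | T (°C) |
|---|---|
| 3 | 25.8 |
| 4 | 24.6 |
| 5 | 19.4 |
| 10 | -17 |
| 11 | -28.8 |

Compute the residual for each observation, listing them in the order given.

t=3: T̂ = 51 − 7·3 = 30; e = 25.8 − 30 = -4.2
t=4: T̂ = 51 − 7·4 = 23; e = 24.6 − 23 = 1.6
t=5: T̂ = 51 − 7·5 = 16; e = 19.4 − 16 = 3.4
t=10: T̂ = 51 − 7·10 = -19; e = -17 − (-19) = 2
t=11: T̂ = 51 − 7·11 = -26; e = -28.8 − (-26) = -2.8

-4.2, 1.6, 3.4, 2, -2.8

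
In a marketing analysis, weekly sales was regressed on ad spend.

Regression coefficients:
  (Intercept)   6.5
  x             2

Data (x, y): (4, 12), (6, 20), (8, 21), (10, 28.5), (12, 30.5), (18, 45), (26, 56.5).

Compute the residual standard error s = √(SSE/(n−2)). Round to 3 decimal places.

s = 2.236

x=4: ŷ = 6.5 + 2·4 = 14.5; r = 12 − 14.5 = -2.5
x=6: ŷ = 6.5 + 2·6 = 18.5; r = 20 − 18.5 = 1.5
x=8: ŷ = 6.5 + 2·8 = 22.5; r = 21 − 22.5 = -1.5
x=10: ŷ = 6.5 + 2·10 = 26.5; r = 28.5 − 26.5 = 2
x=12: ŷ = 6.5 + 2·12 = 30.5; r = 30.5 − 30.5 = 0
x=18: ŷ = 6.5 + 2·18 = 42.5; r = 45 − 42.5 = 2.5
x=26: ŷ = 6.5 + 2·26 = 58.5; r = 56.5 − 58.5 = -2
SSE = 6.25 + 2.25 + 2.25 + 4 + 0 + 6.25 + 4 = 25
s = √(25/5) = √5 ≈ 2.236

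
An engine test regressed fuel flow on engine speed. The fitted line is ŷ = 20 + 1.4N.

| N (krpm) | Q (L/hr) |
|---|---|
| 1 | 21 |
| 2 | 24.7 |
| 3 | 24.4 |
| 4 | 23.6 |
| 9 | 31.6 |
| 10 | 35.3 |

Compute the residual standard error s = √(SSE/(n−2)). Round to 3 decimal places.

N=1: ŷ = 20 + 1.4·1 = 21.4; e = 21 − 21.4 = -0.4
N=2: ŷ = 20 + 1.4·2 = 22.8; e = 24.7 − 22.8 = 1.9
N=3: ŷ = 20 + 1.4·3 = 24.2; e = 24.4 − 24.2 = 0.2
N=4: ŷ = 20 + 1.4·4 = 25.6; e = 23.6 − 25.6 = -2
N=9: ŷ = 20 + 1.4·9 = 32.6; e = 31.6 − 32.6 = -1
N=10: ŷ = 20 + 1.4·10 = 34; e = 35.3 − 34 = 1.3
SSE = 0.16 + 3.61 + 0.04 + 4 + 1 + 1.69 = 10.5
s = √(10.5/4) = √2.625 ≈ 1.620

s = 1.620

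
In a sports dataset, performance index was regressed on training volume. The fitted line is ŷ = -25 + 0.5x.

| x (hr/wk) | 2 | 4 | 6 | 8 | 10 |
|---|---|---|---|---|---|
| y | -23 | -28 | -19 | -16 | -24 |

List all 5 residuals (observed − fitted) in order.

x=2: ŷ = -25 + 0.5·2 = -24; r = -23 − (-24) = 1
x=4: ŷ = -25 + 0.5·4 = -23; r = -28 − (-23) = -5
x=6: ŷ = -25 + 0.5·6 = -22; r = -19 − (-22) = 3
x=8: ŷ = -25 + 0.5·8 = -21; r = -16 − (-21) = 5
x=10: ŷ = -25 + 0.5·10 = -20; r = -24 − (-20) = -4

1, -5, 3, 5, -4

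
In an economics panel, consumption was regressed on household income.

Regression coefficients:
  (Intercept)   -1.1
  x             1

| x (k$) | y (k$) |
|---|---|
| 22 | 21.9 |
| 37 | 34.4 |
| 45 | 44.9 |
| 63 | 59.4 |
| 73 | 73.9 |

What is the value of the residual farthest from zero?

x=22: ŷ = -1.1 + 22 = 20.9; e = 21.9 − 20.9 = 1
x=37: ŷ = -1.1 + 37 = 35.9; e = 34.4 − 35.9 = -1.5
x=45: ŷ = -1.1 + 45 = 43.9; e = 44.9 − 43.9 = 1
x=63: ŷ = -1.1 + 63 = 61.9; e = 59.4 − 61.9 = -2.5
x=73: ŷ = -1.1 + 73 = 71.9; e = 73.9 − 71.9 = 2
Largest |e| is 2.5 at x = 63, residual -2.5.

e = -2.5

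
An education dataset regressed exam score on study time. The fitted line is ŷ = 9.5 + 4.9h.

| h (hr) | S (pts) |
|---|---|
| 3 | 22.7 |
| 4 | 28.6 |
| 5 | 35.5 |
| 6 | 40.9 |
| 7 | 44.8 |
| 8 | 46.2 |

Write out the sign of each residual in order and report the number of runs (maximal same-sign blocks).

h=3: ŷ = 9.5 + 4.9·3 = 24.2; e = 22.7 − 24.2 = -1.5
h=4: ŷ = 9.5 + 4.9·4 = 29.1; e = 28.6 − 29.1 = -0.5
h=5: ŷ = 9.5 + 4.9·5 = 34; e = 35.5 − 34 = 1.5
h=6: ŷ = 9.5 + 4.9·6 = 38.9; e = 40.9 − 38.9 = 2
h=7: ŷ = 9.5 + 4.9·7 = 43.8; e = 44.8 − 43.8 = 1
h=8: ŷ = 9.5 + 4.9·8 = 48.7; e = 46.2 − 48.7 = -2.5
Signs: − − + + + −
Runs: −×2, +×3, −×1 → 3

3 runs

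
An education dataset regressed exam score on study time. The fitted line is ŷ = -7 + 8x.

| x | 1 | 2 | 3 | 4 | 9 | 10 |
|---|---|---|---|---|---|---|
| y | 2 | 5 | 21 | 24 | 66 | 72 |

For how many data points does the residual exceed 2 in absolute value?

2

x=1: ŷ = -7 + 8·1 = 1; r = 2 − 1 = 1
x=2: ŷ = -7 + 8·2 = 9; r = 5 − 9 = -4
x=3: ŷ = -7 + 8·3 = 17; r = 21 − 17 = 4
x=4: ŷ = -7 + 8·4 = 25; r = 24 − 25 = -1
x=9: ŷ = -7 + 8·9 = 65; r = 66 − 65 = 1
x=10: ŷ = -7 + 8·10 = 73; r = 72 − 73 = -1
|r| > 2: x=2 (|r|=4), x=3 (|r|=4) → 2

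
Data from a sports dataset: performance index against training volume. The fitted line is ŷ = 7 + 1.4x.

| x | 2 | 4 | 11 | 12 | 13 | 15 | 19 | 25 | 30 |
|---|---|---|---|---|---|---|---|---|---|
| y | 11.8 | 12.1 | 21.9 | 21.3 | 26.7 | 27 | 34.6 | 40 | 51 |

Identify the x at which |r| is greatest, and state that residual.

x = 12, r = -2.5

x=2: ŷ = 7 + 1.4·2 = 9.8; r = 11.8 − 9.8 = 2
x=4: ŷ = 7 + 1.4·4 = 12.6; r = 12.1 − 12.6 = -0.5
x=11: ŷ = 7 + 1.4·11 = 22.4; r = 21.9 − 22.4 = -0.5
x=12: ŷ = 7 + 1.4·12 = 23.8; r = 21.3 − 23.8 = -2.5
x=13: ŷ = 7 + 1.4·13 = 25.2; r = 26.7 − 25.2 = 1.5
x=15: ŷ = 7 + 1.4·15 = 28; r = 27 − 28 = -1
x=19: ŷ = 7 + 1.4·19 = 33.6; r = 34.6 − 33.6 = 1
x=25: ŷ = 7 + 1.4·25 = 42; r = 40 − 42 = -2
x=30: ŷ = 7 + 1.4·30 = 49; r = 51 − 49 = 2
Largest |r| is 2.5 at x = 12, residual -2.5.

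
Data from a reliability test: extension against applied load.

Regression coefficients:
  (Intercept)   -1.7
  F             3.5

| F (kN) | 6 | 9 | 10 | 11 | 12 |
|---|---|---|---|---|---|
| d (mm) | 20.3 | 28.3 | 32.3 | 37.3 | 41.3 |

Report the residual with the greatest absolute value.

e = -1.5

F=6: d̂ = -1.7 + 3.5·6 = 19.3; e = 20.3 − 19.3 = 1
F=9: d̂ = -1.7 + 3.5·9 = 29.8; e = 28.3 − 29.8 = -1.5
F=10: d̂ = -1.7 + 3.5·10 = 33.3; e = 32.3 − 33.3 = -1
F=11: d̂ = -1.7 + 3.5·11 = 36.8; e = 37.3 − 36.8 = 0.5
F=12: d̂ = -1.7 + 3.5·12 = 40.3; e = 41.3 − 40.3 = 1
Largest |e| is 1.5 at F = 9, residual -1.5.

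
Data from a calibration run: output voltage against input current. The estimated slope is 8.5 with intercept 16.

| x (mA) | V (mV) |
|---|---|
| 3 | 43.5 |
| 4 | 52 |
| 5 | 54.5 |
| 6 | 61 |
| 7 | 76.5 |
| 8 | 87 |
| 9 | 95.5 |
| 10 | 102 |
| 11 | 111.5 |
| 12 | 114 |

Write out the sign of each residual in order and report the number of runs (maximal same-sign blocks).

x=3: V̂ = 16 + 8.5·3 = 41.5; r = 43.5 − 41.5 = 2
x=4: V̂ = 16 + 8.5·4 = 50; r = 52 − 50 = 2
x=5: V̂ = 16 + 8.5·5 = 58.5; r = 54.5 − 58.5 = -4
x=6: V̂ = 16 + 8.5·6 = 67; r = 61 − 67 = -6
x=7: V̂ = 16 + 8.5·7 = 75.5; r = 76.5 − 75.5 = 1
x=8: V̂ = 16 + 8.5·8 = 84; r = 87 − 84 = 3
x=9: V̂ = 16 + 8.5·9 = 92.5; r = 95.5 − 92.5 = 3
x=10: V̂ = 16 + 8.5·10 = 101; r = 102 − 101 = 1
x=11: V̂ = 16 + 8.5·11 = 109.5; r = 111.5 − 109.5 = 2
x=12: V̂ = 16 + 8.5·12 = 118; r = 114 − 118 = -4
Signs: + + − − + + + + + −
Runs: +×2, −×2, +×5, −×1 → 4

4 runs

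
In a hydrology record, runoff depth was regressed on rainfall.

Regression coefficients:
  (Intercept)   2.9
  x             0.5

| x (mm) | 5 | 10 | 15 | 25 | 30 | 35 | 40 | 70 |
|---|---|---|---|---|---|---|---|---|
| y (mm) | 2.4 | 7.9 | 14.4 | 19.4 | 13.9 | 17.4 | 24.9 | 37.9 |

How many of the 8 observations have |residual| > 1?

x=5: ŷ = 2.9 + 0.5·5 = 5.4; e = 2.4 − 5.4 = -3
x=10: ŷ = 2.9 + 0.5·10 = 7.9; e = 7.9 − 7.9 = 0
x=15: ŷ = 2.9 + 0.5·15 = 10.4; e = 14.4 − 10.4 = 4
x=25: ŷ = 2.9 + 0.5·25 = 15.4; e = 19.4 − 15.4 = 4
x=30: ŷ = 2.9 + 0.5·30 = 17.9; e = 13.9 − 17.9 = -4
x=35: ŷ = 2.9 + 0.5·35 = 20.4; e = 17.4 − 20.4 = -3
x=40: ŷ = 2.9 + 0.5·40 = 22.9; e = 24.9 − 22.9 = 2
x=70: ŷ = 2.9 + 0.5·70 = 37.9; e = 37.9 − 37.9 = 0
|e| > 1: x=5 (|e|=3), x=15 (|e|=4), x=25 (|e|=4), x=30 (|e|=4), x=35 (|e|=3), x=40 (|e|=2) → 6

6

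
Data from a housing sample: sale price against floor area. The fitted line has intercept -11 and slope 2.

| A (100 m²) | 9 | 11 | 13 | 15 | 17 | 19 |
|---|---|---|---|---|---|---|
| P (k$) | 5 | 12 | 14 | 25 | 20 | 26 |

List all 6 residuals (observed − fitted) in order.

-2, 1, -1, 6, -3, -1

A=9: ŷ = -11 + 2·9 = 7; r = 5 − 7 = -2
A=11: ŷ = -11 + 2·11 = 11; r = 12 − 11 = 1
A=13: ŷ = -11 + 2·13 = 15; r = 14 − 15 = -1
A=15: ŷ = -11 + 2·15 = 19; r = 25 − 19 = 6
A=17: ŷ = -11 + 2·17 = 23; r = 20 − 23 = -3
A=19: ŷ = -11 + 2·19 = 27; r = 26 − 27 = -1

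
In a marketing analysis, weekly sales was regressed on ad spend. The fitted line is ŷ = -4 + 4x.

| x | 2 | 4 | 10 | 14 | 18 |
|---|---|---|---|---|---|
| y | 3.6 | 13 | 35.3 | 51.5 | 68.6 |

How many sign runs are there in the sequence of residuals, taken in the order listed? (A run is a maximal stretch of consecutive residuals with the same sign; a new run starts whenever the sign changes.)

4 runs

x=2: ŷ = -4 + 4·2 = 4; e = 3.6 − 4 = -0.4
x=4: ŷ = -4 + 4·4 = 12; e = 13 − 12 = 1
x=10: ŷ = -4 + 4·10 = 36; e = 35.3 − 36 = -0.7
x=14: ŷ = -4 + 4·14 = 52; e = 51.5 − 52 = -0.5
x=18: ŷ = -4 + 4·18 = 68; e = 68.6 − 68 = 0.6
Signs: − + − − +
Runs: −×1, +×1, −×2, +×1 → 4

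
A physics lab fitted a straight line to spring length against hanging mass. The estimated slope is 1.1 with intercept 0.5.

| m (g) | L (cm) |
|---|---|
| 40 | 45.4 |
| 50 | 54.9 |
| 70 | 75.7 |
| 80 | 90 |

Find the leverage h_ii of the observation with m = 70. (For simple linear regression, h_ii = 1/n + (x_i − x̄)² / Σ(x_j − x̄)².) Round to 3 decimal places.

h = 0.350

m̄ = (40 + 50 + 70 + 80)/4 = 60
Σ(m − m̄)² = 400 + 100 + 100 + 400 = 1000
h = 1/4 + (10)²/1000 = 0.25 + 0.1 = 0.350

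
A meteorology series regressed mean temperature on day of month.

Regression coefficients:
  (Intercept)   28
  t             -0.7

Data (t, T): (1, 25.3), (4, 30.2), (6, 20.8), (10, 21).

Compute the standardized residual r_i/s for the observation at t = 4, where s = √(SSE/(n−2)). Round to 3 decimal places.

t=1: T̂ = 28 − 0.7·1 = 27.3; r = 25.3 − 27.3 = -2
t=4: T̂ = 28 − 0.7·4 = 25.2; r = 30.2 − 25.2 = 5
t=6: T̂ = 28 − 0.7·6 = 23.8; r = 20.8 − 23.8 = -3
t=10: T̂ = 28 − 0.7·10 = 21; r = 21 − 21 = 0
SSE = 4 + 25 + 9 + 0 = 38
s = √(38/2) = 4.3589
r/s = 5 / 4.3589 = 1.147

1.147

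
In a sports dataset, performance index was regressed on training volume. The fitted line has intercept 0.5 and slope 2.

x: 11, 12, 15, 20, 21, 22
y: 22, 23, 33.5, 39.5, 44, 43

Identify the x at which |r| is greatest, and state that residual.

x = 15, r = 3

x=11: ŷ = 0.5 + 2·11 = 22.5; r = 22 − 22.5 = -0.5
x=12: ŷ = 0.5 + 2·12 = 24.5; r = 23 − 24.5 = -1.5
x=15: ŷ = 0.5 + 2·15 = 30.5; r = 33.5 − 30.5 = 3
x=20: ŷ = 0.5 + 2·20 = 40.5; r = 39.5 − 40.5 = -1
x=21: ŷ = 0.5 + 2·21 = 42.5; r = 44 − 42.5 = 1.5
x=22: ŷ = 0.5 + 2·22 = 44.5; r = 43 − 44.5 = -1.5
Largest |r| is 3 at x = 15, residual 3.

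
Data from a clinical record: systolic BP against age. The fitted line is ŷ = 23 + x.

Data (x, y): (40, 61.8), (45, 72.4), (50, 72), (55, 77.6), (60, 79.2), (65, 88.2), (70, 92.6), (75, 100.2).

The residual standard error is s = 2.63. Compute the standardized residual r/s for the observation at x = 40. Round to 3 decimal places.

-0.456

ŷ = 23 + 40 = 63
r = 61.8 − 63 = -1.2
r/s = -1.2 / 2.63 = -0.456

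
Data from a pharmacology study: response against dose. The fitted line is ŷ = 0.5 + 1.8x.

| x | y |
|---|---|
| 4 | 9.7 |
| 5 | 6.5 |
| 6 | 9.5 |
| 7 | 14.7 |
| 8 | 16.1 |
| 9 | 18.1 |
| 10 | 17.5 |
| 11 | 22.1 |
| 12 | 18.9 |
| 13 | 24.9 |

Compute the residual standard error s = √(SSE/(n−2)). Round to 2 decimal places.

s = 2.17

x=4: ŷ = 0.5 + 1.8·4 = 7.7; e = 9.7 − 7.7 = 2
x=5: ŷ = 0.5 + 1.8·5 = 9.5; e = 6.5 − 9.5 = -3
x=6: ŷ = 0.5 + 1.8·6 = 11.3; e = 9.5 − 11.3 = -1.8
x=7: ŷ = 0.5 + 1.8·7 = 13.1; e = 14.7 − 13.1 = 1.6
x=8: ŷ = 0.5 + 1.8·8 = 14.9; e = 16.1 − 14.9 = 1.2
x=9: ŷ = 0.5 + 1.8·9 = 16.7; e = 18.1 − 16.7 = 1.4
x=10: ŷ = 0.5 + 1.8·10 = 18.5; e = 17.5 − 18.5 = -1
x=11: ŷ = 0.5 + 1.8·11 = 20.3; e = 22.1 − 20.3 = 1.8
x=12: ŷ = 0.5 + 1.8·12 = 22.1; e = 18.9 − 22.1 = -3.2
x=13: ŷ = 0.5 + 1.8·13 = 23.9; e = 24.9 − 23.9 = 1
SSE = 4 + 9 + 3.24 + 2.56 + 1.44 + 1.96 + 1 + 3.24 + 10.24 + 1 = 37.68
s = √(37.68/8) = √4.71 ≈ 2.17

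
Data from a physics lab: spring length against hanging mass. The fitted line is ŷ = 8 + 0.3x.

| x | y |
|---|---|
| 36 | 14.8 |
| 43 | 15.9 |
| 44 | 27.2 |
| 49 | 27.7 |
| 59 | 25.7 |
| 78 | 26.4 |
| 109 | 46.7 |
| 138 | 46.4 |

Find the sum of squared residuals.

x=36: ŷ = 8 + 0.3·36 = 18.8; e = 14.8 − 18.8 = -4
x=43: ŷ = 8 + 0.3·43 = 20.9; e = 15.9 − 20.9 = -5
x=44: ŷ = 8 + 0.3·44 = 21.2; e = 27.2 − 21.2 = 6
x=49: ŷ = 8 + 0.3·49 = 22.7; e = 27.7 − 22.7 = 5
x=59: ŷ = 8 + 0.3·59 = 25.7; e = 25.7 − 25.7 = 0
x=78: ŷ = 8 + 0.3·78 = 31.4; e = 26.4 − 31.4 = -5
x=109: ŷ = 8 + 0.3·109 = 40.7; e = 46.7 − 40.7 = 6
x=138: ŷ = 8 + 0.3·138 = 49.4; e = 46.4 − 49.4 = -3
SSE = 16 + 25 + 36 + 25 + 0 + 25 + 36 + 9 = 172

SSE = 172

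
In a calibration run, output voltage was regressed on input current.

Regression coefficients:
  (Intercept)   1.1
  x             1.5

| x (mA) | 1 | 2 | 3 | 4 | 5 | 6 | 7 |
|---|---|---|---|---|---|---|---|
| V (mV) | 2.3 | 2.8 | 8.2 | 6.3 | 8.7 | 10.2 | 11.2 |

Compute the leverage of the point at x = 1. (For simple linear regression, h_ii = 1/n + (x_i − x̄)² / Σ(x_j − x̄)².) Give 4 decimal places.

h = 0.4643

x̄ = (1 + 2 + 3 + 4 + 5 + 6 + 7)/7 = 4
Σ(x − x̄)² = 9 + 4 + 1 + 0 + 1 + 4 + 9 = 28
h = 1/7 + (-3)²/28 = 0.142857 + 0.321429 = 0.4643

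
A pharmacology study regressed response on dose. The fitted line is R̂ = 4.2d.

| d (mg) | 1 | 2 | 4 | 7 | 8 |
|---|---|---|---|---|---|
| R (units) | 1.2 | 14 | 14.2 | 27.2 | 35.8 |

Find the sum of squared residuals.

SSE = 56.8

d=1: R̂ = 4.2·1 = 4.2; e = 1.2 − 4.2 = -3
d=2: R̂ = 4.2·2 = 8.4; e = 14 − 8.4 = 5.6
d=4: R̂ = 4.2·4 = 16.8; e = 14.2 − 16.8 = -2.6
d=7: R̂ = 4.2·7 = 29.4; e = 27.2 − 29.4 = -2.2
d=8: R̂ = 4.2·8 = 33.6; e = 35.8 − 33.6 = 2.2
SSE = 9 + 31.36 + 6.76 + 4.84 + 4.84 = 56.8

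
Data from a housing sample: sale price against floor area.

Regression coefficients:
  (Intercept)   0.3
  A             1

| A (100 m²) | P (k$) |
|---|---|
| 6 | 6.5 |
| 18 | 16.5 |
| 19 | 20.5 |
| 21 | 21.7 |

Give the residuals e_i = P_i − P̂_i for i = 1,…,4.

A=6: P̂ = 0.3 + 6 = 6.3; e = 6.5 − 6.3 = 0.2
A=18: P̂ = 0.3 + 18 = 18.3; e = 16.5 − 18.3 = -1.8
A=19: P̂ = 0.3 + 19 = 19.3; e = 20.5 − 19.3 = 1.2
A=21: P̂ = 0.3 + 21 = 21.3; e = 21.7 − 21.3 = 0.4

0.2, -1.8, 1.2, 0.4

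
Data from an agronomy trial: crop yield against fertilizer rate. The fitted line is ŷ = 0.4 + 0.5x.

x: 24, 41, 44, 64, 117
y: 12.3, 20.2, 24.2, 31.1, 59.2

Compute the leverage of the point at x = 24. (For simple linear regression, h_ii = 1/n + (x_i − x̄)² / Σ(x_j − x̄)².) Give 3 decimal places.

x̄ = (24 + 41 + 44 + 64 + 117)/5 = 58
Σ(x − x̄)² = 1156 + 289 + 196 + 36 + 3481 = 5158
h = 1/5 + (-34)²/5158 = 0.2 + 0.224118 = 0.424

h = 0.424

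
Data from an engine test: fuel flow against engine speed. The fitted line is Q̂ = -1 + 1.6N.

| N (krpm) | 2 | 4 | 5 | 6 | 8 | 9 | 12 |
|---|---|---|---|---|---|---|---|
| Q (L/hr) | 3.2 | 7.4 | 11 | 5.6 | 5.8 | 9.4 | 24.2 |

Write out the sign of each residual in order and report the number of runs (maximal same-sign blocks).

N=2: Q̂ = -1 + 1.6·2 = 2.2; e = 3.2 − 2.2 = 1
N=4: Q̂ = -1 + 1.6·4 = 5.4; e = 7.4 − 5.4 = 2
N=5: Q̂ = -1 + 1.6·5 = 7; e = 11 − 7 = 4
N=6: Q̂ = -1 + 1.6·6 = 8.6; e = 5.6 − 8.6 = -3
N=8: Q̂ = -1 + 1.6·8 = 11.8; e = 5.8 − 11.8 = -6
N=9: Q̂ = -1 + 1.6·9 = 13.4; e = 9.4 − 13.4 = -4
N=12: Q̂ = -1 + 1.6·12 = 18.2; e = 24.2 − 18.2 = 6
Signs: + + + − − − +
Runs: +×3, −×3, +×1 → 3

3 runs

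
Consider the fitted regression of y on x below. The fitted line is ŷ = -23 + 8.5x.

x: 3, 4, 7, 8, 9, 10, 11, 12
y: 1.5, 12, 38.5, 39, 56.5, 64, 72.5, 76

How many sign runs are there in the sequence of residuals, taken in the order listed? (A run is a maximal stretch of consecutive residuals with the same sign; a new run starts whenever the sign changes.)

x=3: ŷ = -23 + 8.5·3 = 2.5; r = 1.5 − 2.5 = -1
x=4: ŷ = -23 + 8.5·4 = 11; r = 12 − 11 = 1
x=7: ŷ = -23 + 8.5·7 = 36.5; r = 38.5 − 36.5 = 2
x=8: ŷ = -23 + 8.5·8 = 45; r = 39 − 45 = -6
x=9: ŷ = -23 + 8.5·9 = 53.5; r = 56.5 − 53.5 = 3
x=10: ŷ = -23 + 8.5·10 = 62; r = 64 − 62 = 2
x=11: ŷ = -23 + 8.5·11 = 70.5; r = 72.5 − 70.5 = 2
x=12: ŷ = -23 + 8.5·12 = 79; r = 76 − 79 = -3
Signs: − + + − + + + −
Runs: −×1, +×2, −×1, +×3, −×1 → 5

5 runs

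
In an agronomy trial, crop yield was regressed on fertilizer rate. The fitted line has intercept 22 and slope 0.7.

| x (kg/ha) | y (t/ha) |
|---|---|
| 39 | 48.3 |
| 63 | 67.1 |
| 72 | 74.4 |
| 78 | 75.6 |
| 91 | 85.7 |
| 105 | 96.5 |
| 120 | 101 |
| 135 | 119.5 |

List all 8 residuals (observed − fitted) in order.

x=39: ŷ = 22 + 0.7·39 = 49.3; r = 48.3 − 49.3 = -1
x=63: ŷ = 22 + 0.7·63 = 66.1; r = 67.1 − 66.1 = 1
x=72: ŷ = 22 + 0.7·72 = 72.4; r = 74.4 − 72.4 = 2
x=78: ŷ = 22 + 0.7·78 = 76.6; r = 75.6 − 76.6 = -1
x=91: ŷ = 22 + 0.7·91 = 85.7; r = 85.7 − 85.7 = 0
x=105: ŷ = 22 + 0.7·105 = 95.5; r = 96.5 − 95.5 = 1
x=120: ŷ = 22 + 0.7·120 = 106; r = 101 − 106 = -5
x=135: ŷ = 22 + 0.7·135 = 116.5; r = 119.5 − 116.5 = 3

-1, 1, 2, -1, 0, 1, -5, 3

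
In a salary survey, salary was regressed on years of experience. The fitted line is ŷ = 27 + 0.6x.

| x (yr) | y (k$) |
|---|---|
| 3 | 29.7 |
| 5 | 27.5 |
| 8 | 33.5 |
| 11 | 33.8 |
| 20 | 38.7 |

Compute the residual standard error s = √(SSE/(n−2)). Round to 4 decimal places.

s = 1.8330

x=3: ŷ = 27 + 0.6·3 = 28.8; e = 29.7 − 28.8 = 0.9
x=5: ŷ = 27 + 0.6·5 = 30; e = 27.5 − 30 = -2.5
x=8: ŷ = 27 + 0.6·8 = 31.8; e = 33.5 − 31.8 = 1.7
x=11: ŷ = 27 + 0.6·11 = 33.6; e = 33.8 − 33.6 = 0.2
x=20: ŷ = 27 + 0.6·20 = 39; e = 38.7 − 39 = -0.3
SSE = 0.81 + 6.25 + 2.89 + 0.04 + 0.09 = 10.08
s = √(10.08/3) = √3.36 ≈ 1.8330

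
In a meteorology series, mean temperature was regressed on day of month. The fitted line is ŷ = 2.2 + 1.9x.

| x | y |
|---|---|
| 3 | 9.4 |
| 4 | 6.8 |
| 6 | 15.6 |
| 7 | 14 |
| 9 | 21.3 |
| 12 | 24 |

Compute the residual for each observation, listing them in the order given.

1.5, -3, 2, -1.5, 2, -1

x=3: ŷ = 2.2 + 1.9·3 = 7.9; r = 9.4 − 7.9 = 1.5
x=4: ŷ = 2.2 + 1.9·4 = 9.8; r = 6.8 − 9.8 = -3
x=6: ŷ = 2.2 + 1.9·6 = 13.6; r = 15.6 − 13.6 = 2
x=7: ŷ = 2.2 + 1.9·7 = 15.5; r = 14 − 15.5 = -1.5
x=9: ŷ = 2.2 + 1.9·9 = 19.3; r = 21.3 − 19.3 = 2
x=12: ŷ = 2.2 + 1.9·12 = 25; r = 24 − 25 = -1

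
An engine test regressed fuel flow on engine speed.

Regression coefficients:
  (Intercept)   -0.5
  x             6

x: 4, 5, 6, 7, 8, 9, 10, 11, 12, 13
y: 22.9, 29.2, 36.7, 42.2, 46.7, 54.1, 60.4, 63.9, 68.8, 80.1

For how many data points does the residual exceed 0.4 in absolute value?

x=4: ŷ = -0.5 + 6·4 = 23.5; e = 22.9 − 23.5 = -0.6
x=5: ŷ = -0.5 + 6·5 = 29.5; e = 29.2 − 29.5 = -0.3
x=6: ŷ = -0.5 + 6·6 = 35.5; e = 36.7 − 35.5 = 1.2
x=7: ŷ = -0.5 + 6·7 = 41.5; e = 42.2 − 41.5 = 0.7
x=8: ŷ = -0.5 + 6·8 = 47.5; e = 46.7 − 47.5 = -0.8
x=9: ŷ = -0.5 + 6·9 = 53.5; e = 54.1 − 53.5 = 0.6
x=10: ŷ = -0.5 + 6·10 = 59.5; e = 60.4 − 59.5 = 0.9
x=11: ŷ = -0.5 + 6·11 = 65.5; e = 63.9 − 65.5 = -1.6
x=12: ŷ = -0.5 + 6·12 = 71.5; e = 68.8 − 71.5 = -2.7
x=13: ŷ = -0.5 + 6·13 = 77.5; e = 80.1 − 77.5 = 2.6
|e| > 0.4: x=4 (|e|=0.6), x=6 (|e|=1.2), x=7 (|e|=0.7), x=8 (|e|=0.8), x=9 (|e|=0.6), x=10 (|e|=0.9), x=11 (|e|=1.6), x=12 (|e|=2.7), x=13 (|e|=2.6) → 9

9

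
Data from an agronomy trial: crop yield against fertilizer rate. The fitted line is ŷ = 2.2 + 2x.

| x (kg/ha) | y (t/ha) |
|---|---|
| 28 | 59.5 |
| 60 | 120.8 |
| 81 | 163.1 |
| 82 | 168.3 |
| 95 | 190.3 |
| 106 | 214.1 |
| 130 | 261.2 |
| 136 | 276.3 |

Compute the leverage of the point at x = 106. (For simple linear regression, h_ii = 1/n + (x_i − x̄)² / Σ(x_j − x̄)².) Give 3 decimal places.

x̄ = (28 + 60 + 81 + 82 + 95 + 106 + 130 + 136)/8 = 89.75
Σ(x − x̄)² = 3813.06 + 885.062 + 76.5625 + 60.0625 + 27.5625 + 264.062 + 1620.06 + 2139.06 = 8885.5
h = 1/8 + (16.25)²/8885.5 = 0.125 + 0.0297184 = 0.155

h = 0.155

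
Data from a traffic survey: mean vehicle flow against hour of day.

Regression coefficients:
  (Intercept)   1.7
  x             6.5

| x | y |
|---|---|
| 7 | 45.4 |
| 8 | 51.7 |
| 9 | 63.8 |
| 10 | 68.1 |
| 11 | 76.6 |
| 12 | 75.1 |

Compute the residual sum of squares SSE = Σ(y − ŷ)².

SSE = 54.88

x=7: ŷ = 1.7 + 6.5·7 = 47.2; e = 45.4 − 47.2 = -1.8
x=8: ŷ = 1.7 + 6.5·8 = 53.7; e = 51.7 − 53.7 = -2
x=9: ŷ = 1.7 + 6.5·9 = 60.2; e = 63.8 − 60.2 = 3.6
x=10: ŷ = 1.7 + 6.5·10 = 66.7; e = 68.1 − 66.7 = 1.4
x=11: ŷ = 1.7 + 6.5·11 = 73.2; e = 76.6 − 73.2 = 3.4
x=12: ŷ = 1.7 + 6.5·12 = 79.7; e = 75.1 − 79.7 = -4.6
SSE = 3.24 + 4 + 12.96 + 1.96 + 11.56 + 21.16 = 54.88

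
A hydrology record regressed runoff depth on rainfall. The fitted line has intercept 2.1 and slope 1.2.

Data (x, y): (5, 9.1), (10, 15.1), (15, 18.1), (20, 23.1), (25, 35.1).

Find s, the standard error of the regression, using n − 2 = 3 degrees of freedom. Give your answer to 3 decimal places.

x=5: ŷ = 2.1 + 1.2·5 = 8.1; e = 9.1 − 8.1 = 1
x=10: ŷ = 2.1 + 1.2·10 = 14.1; e = 15.1 − 14.1 = 1
x=15: ŷ = 2.1 + 1.2·15 = 20.1; e = 18.1 − 20.1 = -2
x=20: ŷ = 2.1 + 1.2·20 = 26.1; e = 23.1 − 26.1 = -3
x=25: ŷ = 2.1 + 1.2·25 = 32.1; e = 35.1 − 32.1 = 3
SSE = 1 + 1 + 4 + 9 + 9 = 24
s = √(24/3) = √8 ≈ 2.828

s = 2.828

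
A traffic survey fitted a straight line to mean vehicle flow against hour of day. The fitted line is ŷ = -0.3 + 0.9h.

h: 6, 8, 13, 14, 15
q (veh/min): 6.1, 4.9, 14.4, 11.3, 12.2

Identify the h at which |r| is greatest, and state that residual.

h=6: ŷ = -0.3 + 0.9·6 = 5.1; r = 6.1 − 5.1 = 1
h=8: ŷ = -0.3 + 0.9·8 = 6.9; r = 4.9 − 6.9 = -2
h=13: ŷ = -0.3 + 0.9·13 = 11.4; r = 14.4 − 11.4 = 3
h=14: ŷ = -0.3 + 0.9·14 = 12.3; r = 11.3 − 12.3 = -1
h=15: ŷ = -0.3 + 0.9·15 = 13.2; r = 12.2 − 13.2 = -1
Largest |r| is 3 at h = 13, residual 3.

h = 13, r = 3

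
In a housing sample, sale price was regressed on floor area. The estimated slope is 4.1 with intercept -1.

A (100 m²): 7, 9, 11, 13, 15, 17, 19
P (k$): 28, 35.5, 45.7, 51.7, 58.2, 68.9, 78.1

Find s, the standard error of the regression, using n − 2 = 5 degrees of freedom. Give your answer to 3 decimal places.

s = 1.410

A=7: P̂ = -1 + 4.1·7 = 27.7; r = 28 − 27.7 = 0.3
A=9: P̂ = -1 + 4.1·9 = 35.9; r = 35.5 − 35.9 = -0.4
A=11: P̂ = -1 + 4.1·11 = 44.1; r = 45.7 − 44.1 = 1.6
A=13: P̂ = -1 + 4.1·13 = 52.3; r = 51.7 − 52.3 = -0.6
A=15: P̂ = -1 + 4.1·15 = 60.5; r = 58.2 − 60.5 = -2.3
A=17: P̂ = -1 + 4.1·17 = 68.7; r = 68.9 − 68.7 = 0.2
A=19: P̂ = -1 + 4.1·19 = 76.9; r = 78.1 − 76.9 = 1.2
SSE = 0.09 + 0.16 + 2.56 + 0.36 + 5.29 + 0.04 + 1.44 = 9.94
s = √(9.94/5) = √1.988 ≈ 1.410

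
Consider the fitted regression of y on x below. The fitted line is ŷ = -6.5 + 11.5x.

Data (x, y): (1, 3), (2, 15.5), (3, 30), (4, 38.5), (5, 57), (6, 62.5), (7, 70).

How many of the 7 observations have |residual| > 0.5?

x=1: ŷ = -6.5 + 11.5·1 = 5; e = 3 − 5 = -2
x=2: ŷ = -6.5 + 11.5·2 = 16.5; e = 15.5 − 16.5 = -1
x=3: ŷ = -6.5 + 11.5·3 = 28; e = 30 − 28 = 2
x=4: ŷ = -6.5 + 11.5·4 = 39.5; e = 38.5 − 39.5 = -1
x=5: ŷ = -6.5 + 11.5·5 = 51; e = 57 − 51 = 6
x=6: ŷ = -6.5 + 11.5·6 = 62.5; e = 62.5 − 62.5 = 0
x=7: ŷ = -6.5 + 11.5·7 = 74; e = 70 − 74 = -4
|e| > 0.5: x=1 (|e|=2), x=2 (|e|=1), x=3 (|e|=2), x=4 (|e|=1), x=5 (|e|=6), x=7 (|e|=4) → 6

6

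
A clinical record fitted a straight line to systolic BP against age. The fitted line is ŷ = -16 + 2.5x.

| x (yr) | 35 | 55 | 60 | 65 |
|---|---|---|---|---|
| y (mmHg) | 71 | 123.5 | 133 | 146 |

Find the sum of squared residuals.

SSE = 5.5

x=35: ŷ = -16 + 2.5·35 = 71.5; r = 71 − 71.5 = -0.5
x=55: ŷ = -16 + 2.5·55 = 121.5; r = 123.5 − 121.5 = 2
x=60: ŷ = -16 + 2.5·60 = 134; r = 133 − 134 = -1
x=65: ŷ = -16 + 2.5·65 = 146.5; r = 146 − 146.5 = -0.5
SSE = 0.25 + 4 + 1 + 0.25 = 5.5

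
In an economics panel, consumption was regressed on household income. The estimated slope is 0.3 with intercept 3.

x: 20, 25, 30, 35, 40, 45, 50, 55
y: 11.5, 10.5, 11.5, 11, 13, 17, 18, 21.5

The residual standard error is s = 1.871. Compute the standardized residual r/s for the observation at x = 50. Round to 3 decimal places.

0.000

ŷ = 3 + 0.3·50 = 18
r = 18 − 18 = 0
r/s = 0 / 1.871 = 0.000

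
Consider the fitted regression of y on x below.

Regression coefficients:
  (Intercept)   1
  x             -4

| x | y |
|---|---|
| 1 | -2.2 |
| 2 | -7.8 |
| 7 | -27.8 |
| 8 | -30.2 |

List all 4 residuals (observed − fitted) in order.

x=1: ŷ = 1 − 4·1 = -3; r = -2.2 − (-3) = 0.8
x=2: ŷ = 1 − 4·2 = -7; r = -7.8 − (-7) = -0.8
x=7: ŷ = 1 − 4·7 = -27; r = -27.8 − (-27) = -0.8
x=8: ŷ = 1 − 4·8 = -31; r = -30.2 − (-31) = 0.8

0.8, -0.8, -0.8, 0.8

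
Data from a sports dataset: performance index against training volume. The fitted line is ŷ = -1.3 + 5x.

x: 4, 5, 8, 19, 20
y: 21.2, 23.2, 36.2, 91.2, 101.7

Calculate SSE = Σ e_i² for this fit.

SSE = 28

x=4: ŷ = -1.3 + 5·4 = 18.7; e = 21.2 − 18.7 = 2.5
x=5: ŷ = -1.3 + 5·5 = 23.7; e = 23.2 − 23.7 = -0.5
x=8: ŷ = -1.3 + 5·8 = 38.7; e = 36.2 − 38.7 = -2.5
x=19: ŷ = -1.3 + 5·19 = 93.7; e = 91.2 − 93.7 = -2.5
x=20: ŷ = -1.3 + 5·20 = 98.7; e = 101.7 − 98.7 = 3
SSE = 6.25 + 0.25 + 6.25 + 6.25 + 9 = 28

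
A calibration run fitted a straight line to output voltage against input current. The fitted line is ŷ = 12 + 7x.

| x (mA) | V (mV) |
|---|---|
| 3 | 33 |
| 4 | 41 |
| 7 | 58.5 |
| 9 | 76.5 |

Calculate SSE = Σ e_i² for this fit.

x=3: ŷ = 12 + 7·3 = 33; e = 33 − 33 = 0
x=4: ŷ = 12 + 7·4 = 40; e = 41 − 40 = 1
x=7: ŷ = 12 + 7·7 = 61; e = 58.5 − 61 = -2.5
x=9: ŷ = 12 + 7·9 = 75; e = 76.5 − 75 = 1.5
SSE = 0 + 1 + 6.25 + 2.25 = 9.5

SSE = 9.5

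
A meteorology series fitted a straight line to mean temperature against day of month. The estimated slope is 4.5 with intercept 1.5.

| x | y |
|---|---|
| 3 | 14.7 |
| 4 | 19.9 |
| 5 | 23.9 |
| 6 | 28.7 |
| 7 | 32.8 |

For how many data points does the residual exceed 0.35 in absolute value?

1

x=3: ŷ = 1.5 + 4.5·3 = 15; e = 14.7 − 15 = -0.3
x=4: ŷ = 1.5 + 4.5·4 = 19.5; e = 19.9 − 19.5 = 0.4
x=5: ŷ = 1.5 + 4.5·5 = 24; e = 23.9 − 24 = -0.1
x=6: ŷ = 1.5 + 4.5·6 = 28.5; e = 28.7 − 28.5 = 0.2
x=7: ŷ = 1.5 + 4.5·7 = 33; e = 32.8 − 33 = -0.2
|e| > 0.35: x=4 (|e|=0.4) → 1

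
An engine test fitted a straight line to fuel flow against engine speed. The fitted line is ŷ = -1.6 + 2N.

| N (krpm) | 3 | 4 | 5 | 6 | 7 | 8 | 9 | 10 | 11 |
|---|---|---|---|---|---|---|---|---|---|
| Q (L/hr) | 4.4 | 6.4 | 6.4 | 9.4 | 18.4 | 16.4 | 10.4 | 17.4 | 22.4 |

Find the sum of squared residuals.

SSE = 86

N=3: ŷ = -1.6 + 2·3 = 4.4; r = 4.4 − 4.4 = 0
N=4: ŷ = -1.6 + 2·4 = 6.4; r = 6.4 − 6.4 = 0
N=5: ŷ = -1.6 + 2·5 = 8.4; r = 6.4 − 8.4 = -2
N=6: ŷ = -1.6 + 2·6 = 10.4; r = 9.4 − 10.4 = -1
N=7: ŷ = -1.6 + 2·7 = 12.4; r = 18.4 − 12.4 = 6
N=8: ŷ = -1.6 + 2·8 = 14.4; r = 16.4 − 14.4 = 2
N=9: ŷ = -1.6 + 2·9 = 16.4; r = 10.4 − 16.4 = -6
N=10: ŷ = -1.6 + 2·10 = 18.4; r = 17.4 − 18.4 = -1
N=11: ŷ = -1.6 + 2·11 = 20.4; r = 22.4 − 20.4 = 2
SSE = 0 + 0 + 4 + 1 + 36 + 4 + 36 + 1 + 4 = 86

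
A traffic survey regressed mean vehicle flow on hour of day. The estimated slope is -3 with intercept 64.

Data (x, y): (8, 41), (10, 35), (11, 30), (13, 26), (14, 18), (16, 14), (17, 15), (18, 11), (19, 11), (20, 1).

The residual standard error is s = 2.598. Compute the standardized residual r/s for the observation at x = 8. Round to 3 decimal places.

ŷ = 64 − 3·8 = 40
r = 41 − 40 = 1
r/s = 1 / 2.598 = 0.385

0.385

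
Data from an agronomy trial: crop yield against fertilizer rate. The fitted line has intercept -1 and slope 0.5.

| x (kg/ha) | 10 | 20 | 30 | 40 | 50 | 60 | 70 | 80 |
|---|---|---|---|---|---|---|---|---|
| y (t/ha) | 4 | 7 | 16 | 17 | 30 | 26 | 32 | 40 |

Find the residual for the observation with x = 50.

ŷ = -1 + 0.5·50 = 24
r = 30 − 24 = 6

r = 6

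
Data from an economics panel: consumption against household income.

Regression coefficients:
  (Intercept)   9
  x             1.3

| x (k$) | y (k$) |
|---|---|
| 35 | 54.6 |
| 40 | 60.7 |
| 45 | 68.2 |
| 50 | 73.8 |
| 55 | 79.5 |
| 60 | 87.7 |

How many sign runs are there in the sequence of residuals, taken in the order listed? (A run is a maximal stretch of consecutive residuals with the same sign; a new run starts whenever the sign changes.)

5 runs

x=35: ŷ = 9 + 1.3·35 = 54.5; e = 54.6 − 54.5 = 0.1
x=40: ŷ = 9 + 1.3·40 = 61; e = 60.7 − 61 = -0.3
x=45: ŷ = 9 + 1.3·45 = 67.5; e = 68.2 − 67.5 = 0.7
x=50: ŷ = 9 + 1.3·50 = 74; e = 73.8 − 74 = -0.2
x=55: ŷ = 9 + 1.3·55 = 80.5; e = 79.5 − 80.5 = -1
x=60: ŷ = 9 + 1.3·60 = 87; e = 87.7 − 87 = 0.7
Signs: + − + − − +
Runs: +×1, −×1, +×1, −×2, +×1 → 5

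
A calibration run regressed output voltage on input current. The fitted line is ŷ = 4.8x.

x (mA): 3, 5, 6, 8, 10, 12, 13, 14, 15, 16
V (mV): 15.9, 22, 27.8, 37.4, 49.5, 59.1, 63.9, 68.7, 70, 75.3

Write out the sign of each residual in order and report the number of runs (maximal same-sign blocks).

4 runs

x=3: ŷ = 4.8·3 = 14.4; r = 15.9 − 14.4 = 1.5
x=5: ŷ = 4.8·5 = 24; r = 22 − 24 = -2
x=6: ŷ = 4.8·6 = 28.8; r = 27.8 − 28.8 = -1
x=8: ŷ = 4.8·8 = 38.4; r = 37.4 − 38.4 = -1
x=10: ŷ = 4.8·10 = 48; r = 49.5 − 48 = 1.5
x=12: ŷ = 4.8·12 = 57.6; r = 59.1 − 57.6 = 1.5
x=13: ŷ = 4.8·13 = 62.4; r = 63.9 − 62.4 = 1.5
x=14: ŷ = 4.8·14 = 67.2; r = 68.7 − 67.2 = 1.5
x=15: ŷ = 4.8·15 = 72; r = 70 − 72 = -2
x=16: ŷ = 4.8·16 = 76.8; r = 75.3 − 76.8 = -1.5
Signs: + − − − + + + + − −
Runs: +×1, −×3, +×4, −×2 → 4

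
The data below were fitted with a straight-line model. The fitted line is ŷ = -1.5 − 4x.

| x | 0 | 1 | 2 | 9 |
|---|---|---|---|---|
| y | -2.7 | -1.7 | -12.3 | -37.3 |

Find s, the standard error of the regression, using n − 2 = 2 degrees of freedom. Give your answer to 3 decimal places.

s = 3.447

x=0: ŷ = -1.5 − 4·0 = -1.5; r = -2.7 − (-1.5) = -1.2
x=1: ŷ = -1.5 − 4·1 = -5.5; r = -1.7 − (-5.5) = 3.8
x=2: ŷ = -1.5 − 4·2 = -9.5; r = -12.3 − (-9.5) = -2.8
x=9: ŷ = -1.5 − 4·9 = -37.5; r = -37.3 − (-37.5) = 0.2
SSE = 1.44 + 14.44 + 7.84 + 0.04 = 23.76
s = √(23.76/2) = √11.88 ≈ 3.447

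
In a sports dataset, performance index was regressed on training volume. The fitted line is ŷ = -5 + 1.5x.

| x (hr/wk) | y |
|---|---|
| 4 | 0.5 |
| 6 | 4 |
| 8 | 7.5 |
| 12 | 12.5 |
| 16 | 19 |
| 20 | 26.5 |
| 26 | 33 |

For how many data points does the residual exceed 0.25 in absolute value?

x=4: ŷ = -5 + 1.5·4 = 1; r = 0.5 − 1 = -0.5
x=6: ŷ = -5 + 1.5·6 = 4; r = 4 − 4 = 0
x=8: ŷ = -5 + 1.5·8 = 7; r = 7.5 − 7 = 0.5
x=12: ŷ = -5 + 1.5·12 = 13; r = 12.5 − 13 = -0.5
x=16: ŷ = -5 + 1.5·16 = 19; r = 19 − 19 = 0
x=20: ŷ = -5 + 1.5·20 = 25; r = 26.5 − 25 = 1.5
x=26: ŷ = -5 + 1.5·26 = 34; r = 33 − 34 = -1
|r| > 0.25: x=4 (|r|=0.5), x=8 (|r|=0.5), x=12 (|r|=0.5), x=20 (|r|=1.5), x=26 (|r|=1) → 5

5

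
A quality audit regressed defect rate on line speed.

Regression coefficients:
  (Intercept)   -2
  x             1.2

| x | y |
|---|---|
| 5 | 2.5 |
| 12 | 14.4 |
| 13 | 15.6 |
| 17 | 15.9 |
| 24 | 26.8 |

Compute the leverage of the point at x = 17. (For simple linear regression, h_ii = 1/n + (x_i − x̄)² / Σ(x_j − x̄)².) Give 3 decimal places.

h = 0.240

x̄ = (5 + 12 + 13 + 17 + 24)/5 = 14.2
Σ(x − x̄)² = 84.64 + 4.84 + 1.44 + 7.84 + 96.04 = 194.8
h = 1/5 + (2.8)²/194.8 = 0.2 + 0.0402464 = 0.240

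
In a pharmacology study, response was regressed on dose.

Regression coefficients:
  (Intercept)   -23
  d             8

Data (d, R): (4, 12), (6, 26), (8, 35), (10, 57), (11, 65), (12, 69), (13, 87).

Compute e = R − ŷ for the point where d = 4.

e = 3

ŷ = -23 + 8·4 = 9
e = 12 − 9 = 3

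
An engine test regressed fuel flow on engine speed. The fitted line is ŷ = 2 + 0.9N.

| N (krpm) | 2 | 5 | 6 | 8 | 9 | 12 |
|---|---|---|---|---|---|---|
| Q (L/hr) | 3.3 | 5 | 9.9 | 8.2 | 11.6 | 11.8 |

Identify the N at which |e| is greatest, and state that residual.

N = 6, e = 2.5

N=2: ŷ = 2 + 0.9·2 = 3.8; e = 3.3 − 3.8 = -0.5
N=5: ŷ = 2 + 0.9·5 = 6.5; e = 5 − 6.5 = -1.5
N=6: ŷ = 2 + 0.9·6 = 7.4; e = 9.9 − 7.4 = 2.5
N=8: ŷ = 2 + 0.9·8 = 9.2; e = 8.2 − 9.2 = -1
N=9: ŷ = 2 + 0.9·9 = 10.1; e = 11.6 − 10.1 = 1.5
N=12: ŷ = 2 + 0.9·12 = 12.8; e = 11.8 − 12.8 = -1
Largest |e| is 2.5 at N = 6, residual 2.5.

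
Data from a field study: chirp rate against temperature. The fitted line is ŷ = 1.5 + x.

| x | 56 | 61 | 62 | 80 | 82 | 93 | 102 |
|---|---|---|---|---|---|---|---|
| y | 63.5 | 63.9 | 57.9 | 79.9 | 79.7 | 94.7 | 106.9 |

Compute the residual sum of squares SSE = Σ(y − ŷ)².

x=56: ŷ = 1.5 + 56 = 57.5; r = 63.5 − 57.5 = 6
x=61: ŷ = 1.5 + 61 = 62.5; r = 63.9 − 62.5 = 1.4
x=62: ŷ = 1.5 + 62 = 63.5; r = 57.9 − 63.5 = -5.6
x=80: ŷ = 1.5 + 80 = 81.5; r = 79.9 − 81.5 = -1.6
x=82: ŷ = 1.5 + 82 = 83.5; r = 79.7 − 83.5 = -3.8
x=93: ŷ = 1.5 + 93 = 94.5; r = 94.7 − 94.5 = 0.2
x=102: ŷ = 1.5 + 102 = 103.5; r = 106.9 − 103.5 = 3.4
SSE = 36 + 1.96 + 31.36 + 2.56 + 14.44 + 0.04 + 11.56 = 97.92

SSE = 97.92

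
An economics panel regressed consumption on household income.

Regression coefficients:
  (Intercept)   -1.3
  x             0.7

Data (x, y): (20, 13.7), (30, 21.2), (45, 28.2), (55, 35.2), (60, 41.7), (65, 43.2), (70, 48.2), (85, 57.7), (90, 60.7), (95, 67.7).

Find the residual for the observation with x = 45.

ŷ = -1.3 + 0.7·45 = 30.2
r = 28.2 − 30.2 = -2

r = -2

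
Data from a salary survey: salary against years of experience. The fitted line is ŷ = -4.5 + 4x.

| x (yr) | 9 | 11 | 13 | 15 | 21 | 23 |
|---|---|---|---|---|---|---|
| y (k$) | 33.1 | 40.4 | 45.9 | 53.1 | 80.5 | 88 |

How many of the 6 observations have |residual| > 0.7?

5

x=9: ŷ = -4.5 + 4·9 = 31.5; r = 33.1 − 31.5 = 1.6
x=11: ŷ = -4.5 + 4·11 = 39.5; r = 40.4 − 39.5 = 0.9
x=13: ŷ = -4.5 + 4·13 = 47.5; r = 45.9 − 47.5 = -1.6
x=15: ŷ = -4.5 + 4·15 = 55.5; r = 53.1 − 55.5 = -2.4
x=21: ŷ = -4.5 + 4·21 = 79.5; r = 80.5 − 79.5 = 1
x=23: ŷ = -4.5 + 4·23 = 87.5; r = 88 − 87.5 = 0.5
|r| > 0.7: x=9 (|r|=1.6), x=11 (|r|=0.9), x=13 (|r|=1.6), x=15 (|r|=2.4), x=21 (|r|=1) → 5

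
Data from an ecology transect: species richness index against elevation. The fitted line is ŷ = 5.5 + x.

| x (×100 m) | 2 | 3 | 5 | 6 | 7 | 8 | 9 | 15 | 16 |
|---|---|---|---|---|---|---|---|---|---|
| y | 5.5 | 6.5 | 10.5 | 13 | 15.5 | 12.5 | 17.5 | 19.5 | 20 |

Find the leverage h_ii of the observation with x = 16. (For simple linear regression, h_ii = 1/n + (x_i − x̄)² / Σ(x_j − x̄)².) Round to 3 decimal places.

x̄ = (2 + 3 + 5 + 6 + 7 + 8 + 9 + 15 + 16)/9 = 7.88889
Σ(x − x̄)² = 34.679 + 23.9012 + 8.34568 + 3.5679 + 0.790123 + 0.0123457 + 1.23457 + 50.5679 + 65.7901 = 188.889
h = 1/9 + (8.11111)²/188.889 = 0.111111 + 0.348301 = 0.459

h = 0.459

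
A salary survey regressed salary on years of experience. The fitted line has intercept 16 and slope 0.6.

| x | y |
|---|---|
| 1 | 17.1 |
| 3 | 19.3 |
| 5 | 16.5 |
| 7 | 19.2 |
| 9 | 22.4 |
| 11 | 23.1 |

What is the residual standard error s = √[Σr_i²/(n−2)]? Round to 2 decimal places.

s = 1.66

x=1: ŷ = 16 + 0.6·1 = 16.6; r = 17.1 − 16.6 = 0.5
x=3: ŷ = 16 + 0.6·3 = 17.8; r = 19.3 − 17.8 = 1.5
x=5: ŷ = 16 + 0.6·5 = 19; r = 16.5 − 19 = -2.5
x=7: ŷ = 16 + 0.6·7 = 20.2; r = 19.2 − 20.2 = -1
x=9: ŷ = 16 + 0.6·9 = 21.4; r = 22.4 − 21.4 = 1
x=11: ŷ = 16 + 0.6·11 = 22.6; r = 23.1 − 22.6 = 0.5
SSE = 0.25 + 2.25 + 6.25 + 1 + 1 + 0.25 = 11
s = √(11/4) = √2.75 ≈ 1.66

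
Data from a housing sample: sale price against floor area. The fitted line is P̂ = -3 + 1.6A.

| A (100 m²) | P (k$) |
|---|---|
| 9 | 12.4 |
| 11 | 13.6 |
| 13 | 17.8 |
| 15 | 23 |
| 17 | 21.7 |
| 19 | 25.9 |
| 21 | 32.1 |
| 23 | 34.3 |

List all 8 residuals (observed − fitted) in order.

A=9: P̂ = -3 + 1.6·9 = 11.4; r = 12.4 − 11.4 = 1
A=11: P̂ = -3 + 1.6·11 = 14.6; r = 13.6 − 14.6 = -1
A=13: P̂ = -3 + 1.6·13 = 17.8; r = 17.8 − 17.8 = 0
A=15: P̂ = -3 + 1.6·15 = 21; r = 23 − 21 = 2
A=17: P̂ = -3 + 1.6·17 = 24.2; r = 21.7 − 24.2 = -2.5
A=19: P̂ = -3 + 1.6·19 = 27.4; r = 25.9 − 27.4 = -1.5
A=21: P̂ = -3 + 1.6·21 = 30.6; r = 32.1 − 30.6 = 1.5
A=23: P̂ = -3 + 1.6·23 = 33.8; r = 34.3 − 33.8 = 0.5

1, -1, 0, 2, -2.5, -1.5, 1.5, 0.5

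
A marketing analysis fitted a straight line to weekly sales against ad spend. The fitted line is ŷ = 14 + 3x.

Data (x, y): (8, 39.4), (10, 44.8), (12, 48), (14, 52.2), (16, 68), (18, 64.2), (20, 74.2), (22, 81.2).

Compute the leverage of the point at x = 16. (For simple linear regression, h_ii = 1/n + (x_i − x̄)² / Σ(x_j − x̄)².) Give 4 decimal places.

h = 0.1310

x̄ = (8 + 10 + 12 + 14 + 16 + 18 + 20 + 22)/8 = 15
Σ(x − x̄)² = 49 + 25 + 9 + 1 + 1 + 9 + 25 + 49 = 168
h = 1/8 + (1)²/168 = 0.125 + 0.00595238 = 0.1310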